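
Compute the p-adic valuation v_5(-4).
v_5(-4) = 0

v_5(n) is the largest exponent k such that 5^k divides n. Factor out: -4 = -5^0 · 4. (Sign doesn't affect v_p.) So v_5(-4) = 0.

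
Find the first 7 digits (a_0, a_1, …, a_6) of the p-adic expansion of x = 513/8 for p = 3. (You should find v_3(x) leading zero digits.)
(a_0, …, a_6) = (0, 0, 0, 2, 2, 2, 1)

v_3(513/8) = 3, so a_0 = ... = a_2 = 0. Factor out: x = 3^3 · u with u = 19/8 a unit in ℤ_3. Expand u iteratively via a_{v+i} = u_i mod 3, u_{i+1} = (u_i − a_{v+i})/3:
  u_0 = 19/8;  a_3 = 2;  u_1 = (u_0 − 2)/3 = 1/8
  u_1 = 1/8;  a_4 = 2;  u_2 = (u_1 − 2)/3 = -5/8
  u_2 = -5/8;  a_5 = 2;  u_3 = (u_2 − 2)/3 = -7/8
  u_3 = -7/8;  a_6 = 1;  u_4 = (u_3 − 1)/3 = -5/8
Digits: (0, 0, 0, 2, 2, 2, 1).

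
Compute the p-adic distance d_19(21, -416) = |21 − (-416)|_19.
d_19(21, -416) = 1/19

Step 1 — x − y = 21 − (-416) = 437. Step 2 — v_19(437) = 1 (factor: 437 = (19^1 · 23); the sign does not affect v_p). Step 3 — |x − y|_19 = 19^{-1} = 1/19.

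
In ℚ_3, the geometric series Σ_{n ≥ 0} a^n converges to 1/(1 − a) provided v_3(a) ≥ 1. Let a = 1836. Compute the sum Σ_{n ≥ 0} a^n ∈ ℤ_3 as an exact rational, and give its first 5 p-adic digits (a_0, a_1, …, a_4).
Σ a^n = 1/(1 − a) = -1/1835;  first 5 digits = (1, 0, 0, 2, 1)

v_3(a) = 3 ≥ 1, so the series converges in ℤ_3 to 1/(1 − a) = 1/(1 − 1836) = -1/1835. Expand this rational in ℤ_3: compute digits iteratively via d_i = x_i mod 3, x_{i+1} = (x_i − d_i)/3. The first 5 digits are (1, 0, 0, 2, 1).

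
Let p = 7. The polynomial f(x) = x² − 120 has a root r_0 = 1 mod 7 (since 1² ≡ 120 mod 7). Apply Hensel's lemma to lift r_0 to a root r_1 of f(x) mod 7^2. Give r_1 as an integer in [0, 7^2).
r_1 = 36 (mod 49)

Hensel's recurrence: r_{i+1} = r_i − f(r_i)·(f′(r_i))^{-1} mod 7^{i+2}, with f′(x) = 2x. Iterate:
  r_0 = 1 (mod 7)
  r_1 = 36 (mod 49)
Final: r_1 = 36, and one checks f(r_1) ≡ 0 mod 7^2.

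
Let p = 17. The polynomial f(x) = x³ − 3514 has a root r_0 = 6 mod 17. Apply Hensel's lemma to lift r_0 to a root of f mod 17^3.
r_2 = 3542 (mod 4913)

Hensel: r_{i+1} = r_i − f(r_i)/f′(r_i) mod 17^{i+2}, where f′(x) = 3x². Iterate:
  r_0 = 6 (mod 17)
  r_1 = 74 (mod 289)
  r_2 = 3542 (mod 4913)
Final: r = 3542 with f(r) ≡ 0 mod 17^3.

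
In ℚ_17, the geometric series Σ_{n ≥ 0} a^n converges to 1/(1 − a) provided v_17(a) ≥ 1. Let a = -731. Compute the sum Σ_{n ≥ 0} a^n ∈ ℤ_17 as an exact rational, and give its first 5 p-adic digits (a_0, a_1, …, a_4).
Σ a^n = 1/(1 − a) = 1/732;  first 5 digits = (1, 8, 10, 8, 3)

v_17(a) = 1 ≥ 1, so the series converges in ℤ_17 to 1/(1 − a) = 1/(1 − (-731)) = 1/732. Expand this rational in ℤ_17: compute digits iteratively via d_i = x_i mod 17, x_{i+1} = (x_i − d_i)/17. The first 5 digits are (1, 8, 10, 8, 3).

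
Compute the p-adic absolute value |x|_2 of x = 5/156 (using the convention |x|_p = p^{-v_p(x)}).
|5/156|_2 = 4

Step 1 — compute v_2(x) by factoring powers of 2 out of the numerator and denominator: v_2(5/156) = -2. Step 2 — apply |x|_p = p^{-v_p(x)} = 2^{2} = 4.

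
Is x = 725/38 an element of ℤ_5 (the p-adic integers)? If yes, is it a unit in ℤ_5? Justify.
x ∈ ℤ_5 but not a unit; v_5(x) = 2 > 0

ℤ_5 = {x ∈ ℚ_5 : v_5(x) ≥ 0} and ℤ_5^× = {x ∈ ℤ_5 : v_5(x) = 0}. Here v_5(725/38) = v_5(num) − v_5(den) = 2; compare against these criteria.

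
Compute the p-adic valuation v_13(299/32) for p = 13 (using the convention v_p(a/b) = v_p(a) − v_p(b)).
v_13(299/32) = 1

Factor powers of 13 from the numerator and denominator of the reduced fraction: 299 = 13^1 · 23 and 32 = 13^0 · 32. Apply v_p(a/b) = v_p(a) − v_p(b): v_13(299/32) = 1 − 0 = 1.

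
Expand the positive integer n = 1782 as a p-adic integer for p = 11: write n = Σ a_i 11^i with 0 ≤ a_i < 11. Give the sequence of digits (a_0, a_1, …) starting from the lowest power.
(a_0, a_1, …) = (0, 8, 3, 1)

Repeated division by 11 gives the digits low-to-high: 1782 = 8·11^1 + 3·11^2 + 1·11^3. Digit sequence: (0, 8, 3, 1).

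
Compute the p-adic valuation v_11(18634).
v_11(18634) = 3

v_11(n) is the largest exponent k such that 11^k divides n. Factor out: 18634 = 11^3 · 14. (Sign doesn't affect v_p.) So v_11(18634) = 3.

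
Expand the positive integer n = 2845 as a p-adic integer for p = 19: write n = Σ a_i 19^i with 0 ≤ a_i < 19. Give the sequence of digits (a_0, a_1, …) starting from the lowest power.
(a_0, a_1, …) = (14, 16, 7)

Repeated division by 19 gives the digits low-to-high: 2845 = 14 + 16·19^1 + 7·19^2. Digit sequence: (14, 16, 7).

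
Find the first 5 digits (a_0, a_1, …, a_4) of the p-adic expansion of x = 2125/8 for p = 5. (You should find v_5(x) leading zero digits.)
(a_0, …, a_4) = (0, 0, 0, 4, 4)

v_5(2125/8) = 3, so a_0 = ... = a_2 = 0. Factor out: x = 5^3 · u with u = 17/8 a unit in ℤ_5. Expand u iteratively via a_{v+i} = u_i mod 5, u_{i+1} = (u_i − a_{v+i})/5:
  u_0 = 17/8;  a_3 = 4;  u_1 = (u_0 − 4)/5 = -3/8
  u_1 = -3/8;  a_4 = 4;  u_2 = (u_1 − 4)/5 = -7/8
Digits: (0, 0, 0, 4, 4).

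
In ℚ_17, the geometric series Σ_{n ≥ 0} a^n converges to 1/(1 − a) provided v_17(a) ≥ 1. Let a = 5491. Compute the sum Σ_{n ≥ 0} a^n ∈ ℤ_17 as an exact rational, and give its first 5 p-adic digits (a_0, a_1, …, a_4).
Σ a^n = 1/(1 − a) = -1/5490;  first 5 digits = (1, 0, 2, 1, 4)

v_17(a) = 2 ≥ 1, so the series converges in ℤ_17 to 1/(1 − a) = 1/(1 − 5491) = -1/5490. Expand this rational in ℤ_17: compute digits iteratively via d_i = x_i mod 17, x_{i+1} = (x_i − d_i)/17. The first 5 digits are (1, 0, 2, 1, 4).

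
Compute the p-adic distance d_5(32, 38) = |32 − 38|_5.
d_5(32, 38) = 1

Step 1 — x − y = 32 − 38 = -6. Step 2 — v_5(-6) = 0 (factor: -6 = −(5^0 · 6); the sign does not affect v_p). Step 3 — |x − y|_5 = 5^{0} = 1.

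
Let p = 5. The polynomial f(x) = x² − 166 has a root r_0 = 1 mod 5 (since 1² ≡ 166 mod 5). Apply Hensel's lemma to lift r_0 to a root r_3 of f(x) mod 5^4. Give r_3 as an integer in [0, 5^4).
r_3 = 446 (mod 625)

Hensel's recurrence: r_{i+1} = r_i − f(r_i)·(f′(r_i))^{-1} mod 5^{i+2}, with f′(x) = 2x. Iterate:
  r_0 = 1 (mod 5)
  r_1 = 21 (mod 25)
  r_2 = 71 (mod 125)
  r_3 = 446 (mod 625)
Final: r_3 = 446, and one checks f(r_3) ≡ 0 mod 5^4.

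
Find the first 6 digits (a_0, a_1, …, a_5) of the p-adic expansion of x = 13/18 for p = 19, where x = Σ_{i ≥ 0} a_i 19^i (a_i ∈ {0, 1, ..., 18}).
(a_0, …, a_5) = (6, 5, 5, 5, 5, 5)

v_19(13/18) = 0 (numerator and denominator both coprime to 19), so x ∈ ℤ_19^×. Compute digits iteratively via a_i = x_i mod 19, x_{i+1} = (x_i − a_i)/19, with x_0 = x:
  x_0 = 13/18;  a_0 = 6;  x_1 = (x_0 − 6)/19 = -5/18
  x_1 = -5/18;  a_1 = 5;  x_2 = (x_1 − 5)/19 = -5/18
  x_2 = -5/18;  a_2 = 5;  x_3 = (x_2 − 5)/19 = -5/18
  x_3 = -5/18;  a_3 = 5;  x_4 = (x_3 − 5)/19 = -5/18
  x_4 = -5/18;  a_4 = 5;  x_5 = (x_4 − 5)/19 = -5/18
  x_5 = -5/18;  a_5 = 5;  x_6 = (x_5 − 5)/19 = -5/18
Digits: (6, 5, 5, 5, 5, 5).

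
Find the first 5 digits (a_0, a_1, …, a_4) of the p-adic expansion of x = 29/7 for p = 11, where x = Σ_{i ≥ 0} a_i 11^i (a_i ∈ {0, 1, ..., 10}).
(a_0, …, a_4) = (1, 5, 9, 7, 4)

v_11(29/7) = 0 (numerator and denominator both coprime to 11), so x ∈ ℤ_11^×. Compute digits iteratively via a_i = x_i mod 11, x_{i+1} = (x_i − a_i)/11, with x_0 = x:
  x_0 = 29/7;  a_0 = 1;  x_1 = (x_0 − 1)/11 = 2/7
  x_1 = 2/7;  a_1 = 5;  x_2 = (x_1 − 5)/11 = -3/7
  x_2 = -3/7;  a_2 = 9;  x_3 = (x_2 − 9)/11 = -6/7
  x_3 = -6/7;  a_3 = 7;  x_4 = (x_3 − 7)/11 = -5/7
  x_4 = -5/7;  a_4 = 4;  x_5 = (x_4 − 4)/11 = -3/7
Digits: (1, 5, 9, 7, 4).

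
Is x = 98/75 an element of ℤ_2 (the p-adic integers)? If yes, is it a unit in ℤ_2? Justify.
x ∈ ℤ_2 but not a unit; v_2(x) = 1 > 0

ℤ_2 = {x ∈ ℚ_2 : v_2(x) ≥ 0} and ℤ_2^× = {x ∈ ℤ_2 : v_2(x) = 0}. Here v_2(98/75) = v_2(num) − v_2(den) = 1; compare against these criteria.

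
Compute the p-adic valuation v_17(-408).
v_17(-408) = 1

v_17(n) is the largest exponent k such that 17^k divides n. Factor out: -408 = -17^1 · 24. (Sign doesn't affect v_p.) So v_17(-408) = 1.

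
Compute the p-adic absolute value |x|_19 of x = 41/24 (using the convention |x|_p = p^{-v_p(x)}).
|41/24|_19 = 1

Step 1 — compute v_19(x) by factoring powers of 19 out of the numerator and denominator: v_19(41/24) = 0. Step 2 — apply |x|_p = p^{-v_p(x)} = 19^{0} = 1.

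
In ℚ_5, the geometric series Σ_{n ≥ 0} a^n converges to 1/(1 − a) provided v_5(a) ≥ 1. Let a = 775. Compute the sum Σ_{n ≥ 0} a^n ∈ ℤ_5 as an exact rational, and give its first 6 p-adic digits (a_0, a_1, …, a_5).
Σ a^n = 1/(1 − a) = -1/774;  first 6 digits = (1, 0, 1, 1, 2, 2)

v_5(a) = 2 ≥ 1, so the series converges in ℤ_5 to 1/(1 − a) = 1/(1 − 775) = -1/774. Expand this rational in ℤ_5: compute digits iteratively via d_i = x_i mod 5, x_{i+1} = (x_i − d_i)/5. The first 6 digits are (1, 0, 1, 1, 2, 2).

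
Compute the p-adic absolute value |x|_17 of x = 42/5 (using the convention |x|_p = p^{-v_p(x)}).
|42/5|_17 = 1

Step 1 — compute v_17(x) by factoring powers of 17 out of the numerator and denominator: v_17(42/5) = 0. Step 2 — apply |x|_p = p^{-v_p(x)} = 17^{0} = 1.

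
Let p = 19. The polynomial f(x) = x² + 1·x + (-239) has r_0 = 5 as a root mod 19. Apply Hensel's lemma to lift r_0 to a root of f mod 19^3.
r_2 = 4356 (mod 6859)

Hensel: r_{i+1} = r_i − f(r_i)·(f′(r_i))^{-1} mod 19^{i+2}, f′(x) = 2x + 1. Iterate:
  r_0 = 5 (mod 19)
  r_1 = 24 (mod 361)
  r_2 = 4356 (mod 6859)
Final: r = 4356 satisfies f(r) ≡ 0 mod 19^3.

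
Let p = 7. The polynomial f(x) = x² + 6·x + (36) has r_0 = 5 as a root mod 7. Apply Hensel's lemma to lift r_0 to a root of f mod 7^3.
r_2 = 229 (mod 343)

Hensel: r_{i+1} = r_i − f(r_i)·(f′(r_i))^{-1} mod 7^{i+2}, f′(x) = 2x + 6. Iterate:
  r_0 = 5 (mod 7)
  r_1 = 33 (mod 49)
  r_2 = 229 (mod 343)
Final: r = 229 satisfies f(r) ≡ 0 mod 7^3.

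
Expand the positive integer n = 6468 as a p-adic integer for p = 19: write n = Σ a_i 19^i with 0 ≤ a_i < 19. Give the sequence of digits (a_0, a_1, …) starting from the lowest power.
(a_0, a_1, …) = (8, 17, 17)

Repeated division by 19 gives the digits low-to-high: 6468 = 8 + 17·19^1 + 17·19^2. Digit sequence: (8, 17, 17).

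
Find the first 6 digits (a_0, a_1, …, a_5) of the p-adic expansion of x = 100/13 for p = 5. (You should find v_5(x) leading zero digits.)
(a_0, …, a_5) = (0, 0, 3, 1, 2, 3)

v_5(100/13) = 2, so a_0 = ... = a_1 = 0. Factor out: x = 5^2 · u with u = 4/13 a unit in ℤ_5. Expand u iteratively via a_{v+i} = u_i mod 5, u_{i+1} = (u_i − a_{v+i})/5:
  u_0 = 4/13;  a_2 = 3;  u_1 = (u_0 − 3)/5 = -7/13
  u_1 = -7/13;  a_3 = 1;  u_2 = (u_1 − 1)/5 = -4/13
  u_2 = -4/13;  a_4 = 2;  u_3 = (u_2 − 2)/5 = -6/13
  u_3 = -6/13;  a_5 = 3;  u_4 = (u_3 − 3)/5 = -9/13
Digits: (0, 0, 3, 1, 2, 3).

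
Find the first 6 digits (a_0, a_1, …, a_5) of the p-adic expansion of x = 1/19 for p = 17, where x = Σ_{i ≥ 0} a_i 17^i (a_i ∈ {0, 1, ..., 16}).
(a_0, …, a_5) = (9, 12, 10, 11, 2, 7)

v_17(1/19) = 0 (numerator and denominator both coprime to 17), so x ∈ ℤ_17^×. Compute digits iteratively via a_i = x_i mod 17, x_{i+1} = (x_i − a_i)/17, with x_0 = x:
  x_0 = 1/19;  a_0 = 9;  x_1 = (x_0 − 9)/17 = -10/19
  x_1 = -10/19;  a_1 = 12;  x_2 = (x_1 − 12)/17 = -14/19
  x_2 = -14/19;  a_2 = 10;  x_3 = (x_2 − 10)/17 = -12/19
  x_3 = -12/19;  a_3 = 11;  x_4 = (x_3 − 11)/17 = -13/19
  x_4 = -13/19;  a_4 = 2;  x_5 = (x_4 − 2)/17 = -3/19
  x_5 = -3/19;  a_5 = 7;  x_6 = (x_5 − 7)/17 = -8/19
Digits: (9, 12, 10, 11, 2, 7).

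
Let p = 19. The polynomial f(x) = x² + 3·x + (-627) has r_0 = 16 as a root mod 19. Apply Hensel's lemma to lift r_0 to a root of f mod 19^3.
r_2 = 5203 (mod 6859)

Hensel: r_{i+1} = r_i − f(r_i)·(f′(r_i))^{-1} mod 19^{i+2}, f′(x) = 2x + 3. Iterate:
  r_0 = 16 (mod 19)
  r_1 = 149 (mod 361)
  r_2 = 5203 (mod 6859)
Final: r = 5203 satisfies f(r) ≡ 0 mod 19^3.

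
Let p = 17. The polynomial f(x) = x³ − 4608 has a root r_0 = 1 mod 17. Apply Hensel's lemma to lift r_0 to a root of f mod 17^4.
r_3 = 4234 (mod 83521)

Hensel: r_{i+1} = r_i − f(r_i)/f′(r_i) mod 17^{i+2}, where f′(x) = 3x². Iterate:
  r_0 = 1 (mod 17)
  r_1 = 188 (mod 289)
  r_2 = 4234 (mod 4913)
  r_3 = 4234 (mod 83521)
Final: r = 4234 with f(r) ≡ 0 mod 17^4.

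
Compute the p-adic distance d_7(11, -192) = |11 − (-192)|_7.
d_7(11, -192) = 1/7

Step 1 — x − y = 11 − (-192) = 203. Step 2 — v_7(203) = 1 (factor: 203 = (7^1 · 29); the sign does not affect v_p). Step 3 — |x − y|_7 = 7^{-1} = 1/7.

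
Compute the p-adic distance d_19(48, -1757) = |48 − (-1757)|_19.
d_19(48, -1757) = 1/361

Step 1 — x − y = 48 − (-1757) = 1805. Step 2 — v_19(1805) = 2 (factor: 1805 = (19^2 · 5); the sign does not affect v_p). Step 3 — |x − y|_19 = 19^{-2} = 1/361.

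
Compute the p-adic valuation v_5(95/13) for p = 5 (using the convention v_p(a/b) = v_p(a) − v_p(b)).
v_5(95/13) = 1

Factor powers of 5 from the numerator and denominator of the reduced fraction: 95 = 5^1 · 19 and 13 = 5^0 · 13. Apply v_p(a/b) = v_p(a) − v_p(b): v_5(95/13) = 1 − 0 = 1.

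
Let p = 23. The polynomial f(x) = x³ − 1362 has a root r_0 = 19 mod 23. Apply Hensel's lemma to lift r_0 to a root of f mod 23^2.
r_1 = 180 (mod 529)

Hensel: r_{i+1} = r_i − f(r_i)/f′(r_i) mod 23^{i+2}, where f′(x) = 3x². Iterate:
  r_0 = 19 (mod 23)
  r_1 = 180 (mod 529)
Final: r = 180 with f(r) ≡ 0 mod 23^2.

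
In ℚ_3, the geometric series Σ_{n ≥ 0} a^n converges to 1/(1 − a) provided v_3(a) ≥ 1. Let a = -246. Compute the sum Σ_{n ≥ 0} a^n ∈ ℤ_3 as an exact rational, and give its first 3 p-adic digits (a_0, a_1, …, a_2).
Σ a^n = 1/(1 − a) = 1/247;  first 3 digits = (1, 2, 0)

v_3(a) = 1 ≥ 1, so the series converges in ℤ_3 to 1/(1 − a) = 1/(1 − (-246)) = 1/247. Expand this rational in ℤ_3: compute digits iteratively via d_i = x_i mod 3, x_{i+1} = (x_i − d_i)/3. The first 3 digits are (1, 2, 0).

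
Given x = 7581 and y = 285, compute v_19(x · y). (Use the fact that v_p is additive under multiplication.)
v_19(2160585) = 3

v_p(x) = 2 (factor: 7581 = 19^2 · 21); v_p(y) = 1 (factor: 285 = 19^1 · 15). Additivity: v_p(xy) = v_p(x) + v_p(y) = 2 + 1 = 3. (Direct check: xy = 2160585 = 19^3 · (315).)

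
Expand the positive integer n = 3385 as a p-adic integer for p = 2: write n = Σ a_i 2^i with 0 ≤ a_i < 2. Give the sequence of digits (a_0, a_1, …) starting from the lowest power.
(a_0, a_1, …) = (1, 0, 0, 1, 1, 1, 0, 0, 1, 0, 1, 1)

Repeated division by 2 gives the digits low-to-high: 3385 = 1 + 1·2^3 + 1·2^4 + 1·2^5 + 1·2^8 + 1·2^10 + 1·2^11. Digit sequence: (1, 0, 0, 1, 1, 1, 0, 0, 1, 0, 1, 1).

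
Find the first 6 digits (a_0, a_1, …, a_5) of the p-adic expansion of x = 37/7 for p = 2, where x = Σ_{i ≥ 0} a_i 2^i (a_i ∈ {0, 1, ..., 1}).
(a_0, …, a_5) = (1, 1, 0, 0, 1, 1)

v_2(37/7) = 0 (numerator and denominator both coprime to 2), so x ∈ ℤ_2^×. Compute digits iteratively via a_i = x_i mod 2, x_{i+1} = (x_i − a_i)/2, with x_0 = x:
  x_0 = 37/7;  a_0 = 1;  x_1 = (x_0 − 1)/2 = 15/7
  x_1 = 15/7;  a_1 = 1;  x_2 = (x_1 − 1)/2 = 4/7
  x_2 = 4/7;  a_2 = 0;  x_3 = (x_2 − 0)/2 = 2/7
  x_3 = 2/7;  a_3 = 0;  x_4 = (x_3 − 0)/2 = 1/7
  x_4 = 1/7;  a_4 = 1;  x_5 = (x_4 − 1)/2 = -3/7
  x_5 = -3/7;  a_5 = 1;  x_6 = (x_5 − 1)/2 = -5/7
Digits: (1, 1, 0, 0, 1, 1).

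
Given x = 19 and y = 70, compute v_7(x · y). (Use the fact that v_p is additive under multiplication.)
v_7(1330) = 1

v_p(x) = 0 (factor: 19 = 7^0 · 19); v_p(y) = 1 (factor: 70 = 7^1 · 10). Additivity: v_p(xy) = v_p(x) + v_p(y) = 0 + 1 = 1. (Direct check: xy = 1330 = 7^1 · (190).)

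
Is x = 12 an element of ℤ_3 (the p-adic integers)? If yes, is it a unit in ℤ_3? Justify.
x ∈ ℤ_3 but not a unit; v_3(x) = 1 > 0

ℤ_3 = {x ∈ ℚ_3 : v_3(x) ≥ 0} and ℤ_3^× = {x ∈ ℤ_3 : v_3(x) = 0}. Here v_3(12) = v_3(num) − v_3(den) = 1; compare against these criteria.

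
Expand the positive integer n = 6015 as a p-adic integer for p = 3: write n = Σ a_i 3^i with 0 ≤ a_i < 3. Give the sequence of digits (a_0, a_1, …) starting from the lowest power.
(a_0, a_1, …) = (0, 1, 2, 0, 2, 0, 2, 2)

Repeated division by 3 gives the digits low-to-high: 6015 = 1·3^1 + 2·3^2 + 2·3^4 + 2·3^6 + 2·3^7. Digit sequence: (0, 1, 2, 0, 2, 0, 2, 2).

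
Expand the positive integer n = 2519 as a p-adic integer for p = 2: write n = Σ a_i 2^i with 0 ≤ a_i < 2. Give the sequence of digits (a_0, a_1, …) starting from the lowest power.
(a_0, a_1, …) = (1, 1, 1, 0, 1, 0, 1, 1, 1, 0, 0, 1)

Repeated division by 2 gives the digits low-to-high: 2519 = 1 + 1·2^1 + 1·2^2 + 1·2^4 + 1·2^6 + 1·2^7 + 1·2^8 + 1·2^11. Digit sequence: (1, 1, 1, 0, 1, 0, 1, 1, 1, 0, 0, 1).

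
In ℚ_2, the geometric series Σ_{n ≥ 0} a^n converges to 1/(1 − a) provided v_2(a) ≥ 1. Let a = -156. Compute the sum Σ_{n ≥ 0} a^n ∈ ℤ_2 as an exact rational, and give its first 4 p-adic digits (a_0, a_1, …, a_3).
Σ a^n = 1/(1 − a) = 1/157;  first 4 digits = (1, 0, 1, 0)

v_2(a) = 2 ≥ 1, so the series converges in ℤ_2 to 1/(1 − a) = 1/(1 − (-156)) = 1/157. Expand this rational in ℤ_2: compute digits iteratively via d_i = x_i mod 2, x_{i+1} = (x_i − d_i)/2. The first 4 digits are (1, 0, 1, 0).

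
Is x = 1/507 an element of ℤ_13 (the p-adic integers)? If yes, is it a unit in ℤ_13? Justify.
x ∉ ℤ_13 (v_13(x) = -2 < 0)

ℤ_13 = {x ∈ ℚ_13 : v_13(x) ≥ 0} and ℤ_13^× = {x ∈ ℤ_13 : v_13(x) = 0}. Here v_13(1/507) = v_13(num) − v_13(den) = -2; compare against these criteria.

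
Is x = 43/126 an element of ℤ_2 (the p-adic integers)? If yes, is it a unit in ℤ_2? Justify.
x ∉ ℤ_2 (v_2(x) = -1 < 0)

ℤ_2 = {x ∈ ℚ_2 : v_2(x) ≥ 0} and ℤ_2^× = {x ∈ ℤ_2 : v_2(x) = 0}. Here v_2(43/126) = v_2(num) − v_2(den) = -1; compare against these criteria.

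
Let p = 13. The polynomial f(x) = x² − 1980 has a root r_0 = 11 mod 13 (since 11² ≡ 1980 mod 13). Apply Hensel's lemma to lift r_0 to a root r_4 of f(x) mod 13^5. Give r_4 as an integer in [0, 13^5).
r_4 = 71498 (mod 371293)

Hensel's recurrence: r_{i+1} = r_i − f(r_i)·(f′(r_i))^{-1} mod 13^{i+2}, with f′(x) = 2x. Iterate:
  r_0 = 11 (mod 13)
  r_1 = 11 (mod 169)
  r_2 = 1194 (mod 2197)
  r_3 = 14376 (mod 28561)
  r_4 = 71498 (mod 371293)
Final: r_4 = 71498, and one checks f(r_4) ≡ 0 mod 13^5.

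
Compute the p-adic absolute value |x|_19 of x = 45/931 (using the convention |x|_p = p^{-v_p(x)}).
|45/931|_19 = 19

Step 1 — compute v_19(x) by factoring powers of 19 out of the numerator and denominator: v_19(45/931) = -1. Step 2 — apply |x|_p = p^{-v_p(x)} = 19^{1} = 19.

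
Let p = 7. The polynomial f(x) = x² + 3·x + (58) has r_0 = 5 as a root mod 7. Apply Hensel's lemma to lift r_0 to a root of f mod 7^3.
r_2 = 103 (mod 343)

Hensel: r_{i+1} = r_i − f(r_i)·(f′(r_i))^{-1} mod 7^{i+2}, f′(x) = 2x + 3. Iterate:
  r_0 = 5 (mod 7)
  r_1 = 5 (mod 49)
  r_2 = 103 (mod 343)
Final: r = 103 satisfies f(r) ≡ 0 mod 7^3.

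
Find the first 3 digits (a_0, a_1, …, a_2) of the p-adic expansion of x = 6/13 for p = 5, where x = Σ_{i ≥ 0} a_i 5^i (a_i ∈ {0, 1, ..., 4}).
(a_0, …, a_2) = (2, 2, 3)

v_5(6/13) = 0 (numerator and denominator both coprime to 5), so x ∈ ℤ_5^×. Compute digits iteratively via a_i = x_i mod 5, x_{i+1} = (x_i − a_i)/5, with x_0 = x:
  x_0 = 6/13;  a_0 = 2;  x_1 = (x_0 − 2)/5 = -4/13
  x_1 = -4/13;  a_1 = 2;  x_2 = (x_1 − 2)/5 = -6/13
  x_2 = -6/13;  a_2 = 3;  x_3 = (x_2 − 3)/5 = -9/13
Digits: (2, 2, 3).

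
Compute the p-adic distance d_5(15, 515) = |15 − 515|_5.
d_5(15, 515) = 1/125

Step 1 — x − y = 15 − 515 = -500. Step 2 — v_5(-500) = 3 (factor: -500 = −(5^3 · 4); the sign does not affect v_p). Step 3 — |x − y|_5 = 5^{-3} = 1/125.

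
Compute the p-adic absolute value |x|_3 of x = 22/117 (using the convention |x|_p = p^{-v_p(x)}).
|22/117|_3 = 9

Step 1 — compute v_3(x) by factoring powers of 3 out of the numerator and denominator: v_3(22/117) = -2. Step 2 — apply |x|_p = p^{-v_p(x)} = 3^{2} = 9.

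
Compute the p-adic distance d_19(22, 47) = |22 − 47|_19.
d_19(22, 47) = 1

Step 1 — x − y = 22 − 47 = -25. Step 2 — v_19(-25) = 0 (factor: -25 = −(19^0 · 25); the sign does not affect v_p). Step 3 — |x − y|_19 = 19^{0} = 1.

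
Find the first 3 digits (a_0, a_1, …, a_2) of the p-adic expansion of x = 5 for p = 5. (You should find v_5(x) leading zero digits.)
(a_0, …, a_2) = (0, 1, 0)

v_5(5) = 1, so a_0 = ... = a_0 = 0. Factor out: x = 5^1 · u with u = 1 a unit in ℤ_5. Expand u iteratively via a_{v+i} = u_i mod 5, u_{i+1} = (u_i − a_{v+i})/5:
  u_0 = 1;  a_1 = 1;  u_1 = (u_0 − 1)/5 = 0
  u_1 = 0;  a_2 = 0;  u_2 = (u_1 − 0)/5 = 0
Digits: (0, 1, 0).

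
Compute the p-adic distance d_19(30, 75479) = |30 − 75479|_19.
d_19(30, 75479) = 1/6859

Step 1 — x − y = 30 − 75479 = -75449. Step 2 — v_19(-75449) = 3 (factor: -75449 = −(19^3 · 11); the sign does not affect v_p). Step 3 — |x − y|_19 = 19^{-3} = 1/6859.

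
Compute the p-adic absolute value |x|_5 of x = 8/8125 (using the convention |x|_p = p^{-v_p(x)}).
|8/8125|_5 = 625

Step 1 — compute v_5(x) by factoring powers of 5 out of the numerator and denominator: v_5(8/8125) = -4. Step 2 — apply |x|_p = p^{-v_p(x)} = 5^{4} = 625.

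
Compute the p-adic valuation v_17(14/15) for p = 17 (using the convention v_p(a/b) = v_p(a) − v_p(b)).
v_17(14/15) = 0

Factor powers of 17 from the numerator and denominator of the reduced fraction: 14 = 17^0 · 14 and 15 = 17^0 · 15. Apply v_p(a/b) = v_p(a) − v_p(b): v_17(14/15) = 0 − 0 = 0.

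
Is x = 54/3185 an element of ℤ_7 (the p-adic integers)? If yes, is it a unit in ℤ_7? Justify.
x ∉ ℤ_7 (v_7(x) = -2 < 0)

ℤ_7 = {x ∈ ℚ_7 : v_7(x) ≥ 0} and ℤ_7^× = {x ∈ ℤ_7 : v_7(x) = 0}. Here v_7(54/3185) = v_7(num) − v_7(den) = -2; compare against these criteria.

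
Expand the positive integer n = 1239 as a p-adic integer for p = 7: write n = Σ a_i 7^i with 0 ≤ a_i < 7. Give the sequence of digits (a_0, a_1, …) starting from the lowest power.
(a_0, a_1, …) = (0, 2, 4, 3)

Repeated division by 7 gives the digits low-to-high: 1239 = 2·7^1 + 4·7^2 + 3·7^3. Digit sequence: (0, 2, 4, 3).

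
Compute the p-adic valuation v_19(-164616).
v_19(-164616) = 3

v_19(n) is the largest exponent k such that 19^k divides n. Factor out: -164616 = -19^3 · 24. (Sign doesn't affect v_p.) So v_19(-164616) = 3.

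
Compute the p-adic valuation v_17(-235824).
v_17(-235824) = 3

v_17(n) is the largest exponent k such that 17^k divides n. Factor out: -235824 = -17^3 · 48. (Sign doesn't affect v_p.) So v_17(-235824) = 3.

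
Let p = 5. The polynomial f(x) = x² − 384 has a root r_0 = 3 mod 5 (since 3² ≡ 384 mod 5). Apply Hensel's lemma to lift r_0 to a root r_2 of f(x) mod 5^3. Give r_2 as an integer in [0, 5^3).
r_2 = 3 (mod 125)

Hensel's recurrence: r_{i+1} = r_i − f(r_i)·(f′(r_i))^{-1} mod 5^{i+2}, with f′(x) = 2x. Iterate:
  r_0 = 3 (mod 5)
  r_1 = 3 (mod 25)
  r_2 = 3 (mod 125)
Final: r_2 = 3, and one checks f(r_2) ≡ 0 mod 5^3.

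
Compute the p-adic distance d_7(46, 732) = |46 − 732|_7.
d_7(46, 732) = 1/343

Step 1 — x − y = 46 − 732 = -686. Step 2 — v_7(-686) = 3 (factor: -686 = −(7^3 · 2); the sign does not affect v_p). Step 3 — |x − y|_7 = 7^{-3} = 1/343.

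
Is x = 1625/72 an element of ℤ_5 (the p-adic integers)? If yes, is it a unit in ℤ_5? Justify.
x ∈ ℤ_5 but not a unit; v_5(x) = 3 > 0

ℤ_5 = {x ∈ ℚ_5 : v_5(x) ≥ 0} and ℤ_5^× = {x ∈ ℤ_5 : v_5(x) = 0}. Here v_5(1625/72) = v_5(num) − v_5(den) = 3; compare against these criteria.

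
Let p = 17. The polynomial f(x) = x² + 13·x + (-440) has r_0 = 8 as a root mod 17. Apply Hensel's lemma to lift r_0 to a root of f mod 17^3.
r_2 = 3595 (mod 4913)

Hensel: r_{i+1} = r_i − f(r_i)·(f′(r_i))^{-1} mod 17^{i+2}, f′(x) = 2x + 13. Iterate:
  r_0 = 8 (mod 17)
  r_1 = 127 (mod 289)
  r_2 = 3595 (mod 4913)
Final: r = 3595 satisfies f(r) ≡ 0 mod 17^3.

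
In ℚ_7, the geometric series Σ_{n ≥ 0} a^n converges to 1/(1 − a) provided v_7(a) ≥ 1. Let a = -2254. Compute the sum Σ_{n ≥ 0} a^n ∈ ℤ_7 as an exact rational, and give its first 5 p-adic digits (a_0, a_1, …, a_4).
Σ a^n = 1/(1 − a) = 1/2255;  first 5 digits = (1, 0, 3, 0, 1)

v_7(a) = 2 ≥ 1, so the series converges in ℤ_7 to 1/(1 − a) = 1/(1 − (-2254)) = 1/2255. Expand this rational in ℤ_7: compute digits iteratively via d_i = x_i mod 7, x_{i+1} = (x_i − d_i)/7. The first 5 digits are (1, 0, 3, 0, 1).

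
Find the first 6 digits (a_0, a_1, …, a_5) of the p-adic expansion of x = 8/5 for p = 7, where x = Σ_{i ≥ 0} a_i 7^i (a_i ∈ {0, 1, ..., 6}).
(a_0, …, a_5) = (3, 4, 5, 2, 1, 4)

v_7(8/5) = 0 (numerator and denominator both coprime to 7), so x ∈ ℤ_7^×. Compute digits iteratively via a_i = x_i mod 7, x_{i+1} = (x_i − a_i)/7, with x_0 = x:
  x_0 = 8/5;  a_0 = 3;  x_1 = (x_0 − 3)/7 = -1/5
  x_1 = -1/5;  a_1 = 4;  x_2 = (x_1 − 4)/7 = -3/5
  x_2 = -3/5;  a_2 = 5;  x_3 = (x_2 − 5)/7 = -4/5
  x_3 = -4/5;  a_3 = 2;  x_4 = (x_3 − 2)/7 = -2/5
  x_4 = -2/5;  a_4 = 1;  x_5 = (x_4 − 1)/7 = -1/5
  x_5 = -1/5;  a_5 = 4;  x_6 = (x_5 − 4)/7 = -3/5
Digits: (3, 4, 5, 2, 1, 4).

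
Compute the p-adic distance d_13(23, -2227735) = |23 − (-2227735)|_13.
d_13(23, -2227735) = 1/371293

Step 1 — x − y = 23 − (-2227735) = 2227758. Step 2 — v_13(2227758) = 5 (factor: 2227758 = (13^5 · 6); the sign does not affect v_p). Step 3 — |x − y|_13 = 13^{-5} = 1/371293.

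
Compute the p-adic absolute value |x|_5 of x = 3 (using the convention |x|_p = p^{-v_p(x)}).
|3|_5 = 1

Step 1 — compute v_5(x) by factoring powers of 5 out of the numerator and denominator: v_5(3) = 0. Step 2 — apply |x|_p = p^{-v_p(x)} = 5^{0} = 1.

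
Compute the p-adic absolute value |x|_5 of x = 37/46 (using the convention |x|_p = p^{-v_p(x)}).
|37/46|_5 = 1

Step 1 — compute v_5(x) by factoring powers of 5 out of the numerator and denominator: v_5(37/46) = 0. Step 2 — apply |x|_p = p^{-v_p(x)} = 5^{0} = 1.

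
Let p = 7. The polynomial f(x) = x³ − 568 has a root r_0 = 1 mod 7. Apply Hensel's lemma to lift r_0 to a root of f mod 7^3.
r_2 = 141 (mod 343)

Hensel: r_{i+1} = r_i − f(r_i)/f′(r_i) mod 7^{i+2}, where f′(x) = 3x². Iterate:
  r_0 = 1 (mod 7)
  r_1 = 43 (mod 49)
  r_2 = 141 (mod 343)
Final: r = 141 with f(r) ≡ 0 mod 7^3.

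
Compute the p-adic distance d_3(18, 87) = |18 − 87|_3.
d_3(18, 87) = 1/3

Step 1 — x − y = 18 − 87 = -69. Step 2 — v_3(-69) = 1 (factor: -69 = −(3^1 · 23); the sign does not affect v_p). Step 3 — |x − y|_3 = 3^{-1} = 1/3.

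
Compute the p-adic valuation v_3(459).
v_3(459) = 3

v_3(n) is the largest exponent k such that 3^k divides n. Factor out: 459 = 3^3 · 17. (Sign doesn't affect v_p.) So v_3(459) = 3.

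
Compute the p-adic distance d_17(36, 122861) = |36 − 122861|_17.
d_17(36, 122861) = 1/4913

Step 1 — x − y = 36 − 122861 = -122825. Step 2 — v_17(-122825) = 3 (factor: -122825 = −(17^3 · 25); the sign does not affect v_p). Step 3 — |x − y|_17 = 17^{-3} = 1/4913.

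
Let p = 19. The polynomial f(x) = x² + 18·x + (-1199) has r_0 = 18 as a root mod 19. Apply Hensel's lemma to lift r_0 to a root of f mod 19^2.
r_1 = 75 (mod 361)

Hensel: r_{i+1} = r_i − f(r_i)·(f′(r_i))^{-1} mod 19^{i+2}, f′(x) = 2x + 18. Iterate:
  r_0 = 18 (mod 19)
  r_1 = 75 (mod 361)
Final: r = 75 satisfies f(r) ≡ 0 mod 19^2.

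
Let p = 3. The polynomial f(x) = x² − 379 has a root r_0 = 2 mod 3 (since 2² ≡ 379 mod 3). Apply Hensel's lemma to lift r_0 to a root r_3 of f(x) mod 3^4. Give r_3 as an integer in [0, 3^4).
r_3 = 53 (mod 81)

Hensel's recurrence: r_{i+1} = r_i − f(r_i)·(f′(r_i))^{-1} mod 3^{i+2}, with f′(x) = 2x. Iterate:
  r_0 = 2 (mod 3)
  r_1 = 8 (mod 9)
  r_2 = 26 (mod 27)
  r_3 = 53 (mod 81)
Final: r_3 = 53, and one checks f(r_3) ≡ 0 mod 3^4.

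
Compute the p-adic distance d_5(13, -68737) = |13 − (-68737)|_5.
d_5(13, -68737) = 1/3125

Step 1 — x − y = 13 − (-68737) = 68750. Step 2 — v_5(68750) = 5 (factor: 68750 = (5^5 · 22); the sign does not affect v_p). Step 3 — |x − y|_5 = 5^{-5} = 1/3125.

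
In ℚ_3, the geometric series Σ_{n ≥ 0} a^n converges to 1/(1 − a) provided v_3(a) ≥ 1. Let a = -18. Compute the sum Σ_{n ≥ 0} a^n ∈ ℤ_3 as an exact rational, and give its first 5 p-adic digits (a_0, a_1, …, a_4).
Σ a^n = 1/(1 − a) = 1/19;  first 5 digits = (1, 0, 1, 2, 0)

v_3(a) = 2 ≥ 1, so the series converges in ℤ_3 to 1/(1 − a) = 1/(1 − (-18)) = 1/19. Expand this rational in ℤ_3: compute digits iteratively via d_i = x_i mod 3, x_{i+1} = (x_i − d_i)/3. The first 5 digits are (1, 0, 1, 2, 0).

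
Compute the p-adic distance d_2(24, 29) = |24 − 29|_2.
d_2(24, 29) = 1

Step 1 — x − y = 24 − 29 = -5. Step 2 — v_2(-5) = 0 (factor: -5 = −(2^0 · 5); the sign does not affect v_p). Step 3 — |x − y|_2 = 2^{0} = 1.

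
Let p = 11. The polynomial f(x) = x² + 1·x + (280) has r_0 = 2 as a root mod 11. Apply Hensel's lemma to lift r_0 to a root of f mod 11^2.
r_1 = 90 (mod 121)

Hensel: r_{i+1} = r_i − f(r_i)·(f′(r_i))^{-1} mod 11^{i+2}, f′(x) = 2x + 1. Iterate:
  r_0 = 2 (mod 11)
  r_1 = 90 (mod 121)
Final: r = 90 satisfies f(r) ≡ 0 mod 11^2.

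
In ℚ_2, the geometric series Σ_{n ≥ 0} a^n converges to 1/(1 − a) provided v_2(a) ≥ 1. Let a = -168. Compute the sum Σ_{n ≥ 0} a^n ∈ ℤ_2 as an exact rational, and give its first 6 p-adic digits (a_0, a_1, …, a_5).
Σ a^n = 1/(1 − a) = 1/169;  first 6 digits = (1, 0, 0, 1, 1, 0)

v_2(a) = 3 ≥ 1, so the series converges in ℤ_2 to 1/(1 − a) = 1/(1 − (-168)) = 1/169. Expand this rational in ℤ_2: compute digits iteratively via d_i = x_i mod 2, x_{i+1} = (x_i − d_i)/2. The first 6 digits are (1, 0, 0, 1, 1, 0).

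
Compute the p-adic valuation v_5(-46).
v_5(-46) = 0

v_5(n) is the largest exponent k such that 5^k divides n. Factor out: -46 = -5^0 · 46. (Sign doesn't affect v_p.) So v_5(-46) = 0.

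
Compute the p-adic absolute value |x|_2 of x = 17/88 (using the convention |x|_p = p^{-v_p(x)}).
|17/88|_2 = 8

Step 1 — compute v_2(x) by factoring powers of 2 out of the numerator and denominator: v_2(17/88) = -3. Step 2 — apply |x|_p = p^{-v_p(x)} = 2^{3} = 8.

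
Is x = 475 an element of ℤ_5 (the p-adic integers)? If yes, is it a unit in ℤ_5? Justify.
x ∈ ℤ_5 but not a unit; v_5(x) = 2 > 0

ℤ_5 = {x ∈ ℚ_5 : v_5(x) ≥ 0} and ℤ_5^× = {x ∈ ℤ_5 : v_5(x) = 0}. Here v_5(475) = v_5(num) − v_5(den) = 2; compare against these criteria.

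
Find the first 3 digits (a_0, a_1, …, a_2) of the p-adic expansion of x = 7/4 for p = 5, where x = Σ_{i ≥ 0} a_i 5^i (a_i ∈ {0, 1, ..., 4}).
(a_0, …, a_2) = (3, 1, 1)

v_5(7/4) = 0 (numerator and denominator both coprime to 5), so x ∈ ℤ_5^×. Compute digits iteratively via a_i = x_i mod 5, x_{i+1} = (x_i − a_i)/5, with x_0 = x:
  x_0 = 7/4;  a_0 = 3;  x_1 = (x_0 − 3)/5 = -1/4
  x_1 = -1/4;  a_1 = 1;  x_2 = (x_1 − 1)/5 = -1/4
  x_2 = -1/4;  a_2 = 1;  x_3 = (x_2 − 1)/5 = -1/4
Digits: (3, 1, 1).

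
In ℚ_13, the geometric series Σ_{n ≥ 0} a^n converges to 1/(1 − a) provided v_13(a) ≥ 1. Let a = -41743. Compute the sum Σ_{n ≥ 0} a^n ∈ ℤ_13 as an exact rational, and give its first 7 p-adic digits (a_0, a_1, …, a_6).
Σ a^n = 1/(1 − a) = 1/41744;  first 7 digits = (1, 0, 0, 7, 11, 12, 9)

v_13(a) = 3 ≥ 1, so the series converges in ℤ_13 to 1/(1 − a) = 1/(1 − (-41743)) = 1/41744. Expand this rational in ℤ_13: compute digits iteratively via d_i = x_i mod 13, x_{i+1} = (x_i − d_i)/13. The first 7 digits are (1, 0, 0, 7, 11, 12, 9).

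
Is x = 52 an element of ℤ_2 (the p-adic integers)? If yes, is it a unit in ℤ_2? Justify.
x ∈ ℤ_2 but not a unit; v_2(x) = 2 > 0

ℤ_2 = {x ∈ ℚ_2 : v_2(x) ≥ 0} and ℤ_2^× = {x ∈ ℤ_2 : v_2(x) = 0}. Here v_2(52) = v_2(num) − v_2(den) = 2; compare against these criteria.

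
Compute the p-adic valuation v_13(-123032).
v_13(-123032) = 3

v_13(n) is the largest exponent k such that 13^k divides n. Factor out: -123032 = -13^3 · 56. (Sign doesn't affect v_p.) So v_13(-123032) = 3.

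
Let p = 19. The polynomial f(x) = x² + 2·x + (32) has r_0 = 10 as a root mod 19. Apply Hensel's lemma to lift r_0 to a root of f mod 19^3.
r_2 = 2727 (mod 6859)

Hensel: r_{i+1} = r_i − f(r_i)·(f′(r_i))^{-1} mod 19^{i+2}, f′(x) = 2x + 2. Iterate:
  r_0 = 10 (mod 19)
  r_1 = 200 (mod 361)
  r_2 = 2727 (mod 6859)
Final: r = 2727 satisfies f(r) ≡ 0 mod 19^3.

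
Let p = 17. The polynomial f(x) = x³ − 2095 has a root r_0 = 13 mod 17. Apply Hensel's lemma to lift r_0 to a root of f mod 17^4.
r_3 = 55246 (mod 83521)

Hensel: r_{i+1} = r_i − f(r_i)/f′(r_i) mod 17^{i+2}, where f′(x) = 3x². Iterate:
  r_0 = 13 (mod 17)
  r_1 = 47 (mod 289)
  r_2 = 1203 (mod 4913)
  r_3 = 55246 (mod 83521)
Final: r = 55246 with f(r) ≡ 0 mod 17^4.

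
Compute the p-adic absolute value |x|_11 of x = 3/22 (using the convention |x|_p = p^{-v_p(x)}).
|3/22|_11 = 11

Step 1 — compute v_11(x) by factoring powers of 11 out of the numerator and denominator: v_11(3/22) = -1. Step 2 — apply |x|_p = p^{-v_p(x)} = 11^{1} = 11.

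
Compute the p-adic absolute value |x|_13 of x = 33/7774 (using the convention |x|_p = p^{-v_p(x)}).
|33/7774|_13 = 169

Step 1 — compute v_13(x) by factoring powers of 13 out of the numerator and denominator: v_13(33/7774) = -2. Step 2 — apply |x|_p = p^{-v_p(x)} = 13^{2} = 169.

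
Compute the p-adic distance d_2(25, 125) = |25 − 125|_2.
d_2(25, 125) = 1/4

Step 1 — x − y = 25 − 125 = -100. Step 2 — v_2(-100) = 2 (factor: -100 = −(2^2 · 25); the sign does not affect v_p). Step 3 — |x − y|_2 = 2^{-2} = 1/4.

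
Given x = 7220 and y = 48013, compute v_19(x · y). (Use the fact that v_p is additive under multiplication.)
v_19(346653860) = 5

v_p(x) = 2 (factor: 7220 = 19^2 · 20); v_p(y) = 3 (factor: 48013 = 19^3 · 7). Additivity: v_p(xy) = v_p(x) + v_p(y) = 2 + 3 = 5. (Direct check: xy = 346653860 = 19^5 · (140).)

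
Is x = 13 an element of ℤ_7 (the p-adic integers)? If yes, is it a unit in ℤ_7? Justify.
x ∈ ℤ_7^× (unit); v_7(x) = 0

ℤ_7 = {x ∈ ℚ_7 : v_7(x) ≥ 0} and ℤ_7^× = {x ∈ ℤ_7 : v_7(x) = 0}. Here v_7(13) = v_7(num) − v_7(den) = 0; compare against these criteria.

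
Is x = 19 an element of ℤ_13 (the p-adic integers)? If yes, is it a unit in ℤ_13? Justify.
x ∈ ℤ_13^× (unit); v_13(x) = 0

ℤ_13 = {x ∈ ℚ_13 : v_13(x) ≥ 0} and ℤ_13^× = {x ∈ ℤ_13 : v_13(x) = 0}. Here v_13(19) = v_13(num) − v_13(den) = 0; compare against these criteria.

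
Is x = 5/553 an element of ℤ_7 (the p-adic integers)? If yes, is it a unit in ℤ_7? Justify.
x ∉ ℤ_7 (v_7(x) = -1 < 0)

ℤ_7 = {x ∈ ℚ_7 : v_7(x) ≥ 0} and ℤ_7^× = {x ∈ ℤ_7 : v_7(x) = 0}. Here v_7(5/553) = v_7(num) − v_7(den) = -1; compare against these criteria.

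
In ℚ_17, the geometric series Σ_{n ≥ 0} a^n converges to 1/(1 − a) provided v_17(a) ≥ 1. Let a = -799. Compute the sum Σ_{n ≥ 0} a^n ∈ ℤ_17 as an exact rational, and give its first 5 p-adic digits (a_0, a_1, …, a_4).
Σ a^n = 1/(1 − a) = 1/800;  first 5 digits = (1, 4, 13, 6, 4)

v_17(a) = 1 ≥ 1, so the series converges in ℤ_17 to 1/(1 − a) = 1/(1 − (-799)) = 1/800. Expand this rational in ℤ_17: compute digits iteratively via d_i = x_i mod 17, x_{i+1} = (x_i − d_i)/17. The first 5 digits are (1, 4, 13, 6, 4).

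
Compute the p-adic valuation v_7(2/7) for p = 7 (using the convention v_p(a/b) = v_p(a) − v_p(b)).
v_7(2/7) = -1

Factor powers of 7 from the numerator and denominator of the reduced fraction: 2 = 7^0 · 2 and 7 = 7^1 · 1. Apply v_p(a/b) = v_p(a) − v_p(b): v_7(2/7) = 0 − 1 = -1.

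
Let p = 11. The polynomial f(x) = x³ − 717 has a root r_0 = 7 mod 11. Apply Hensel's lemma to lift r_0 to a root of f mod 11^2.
r_1 = 40 (mod 121)

Hensel: r_{i+1} = r_i − f(r_i)/f′(r_i) mod 11^{i+2}, where f′(x) = 3x². Iterate:
  r_0 = 7 (mod 11)
  r_1 = 40 (mod 121)
Final: r = 40 with f(r) ≡ 0 mod 11^2.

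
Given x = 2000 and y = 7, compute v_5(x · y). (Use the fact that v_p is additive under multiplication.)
v_5(14000) = 3

v_p(x) = 3 (factor: 2000 = 5^3 · 16); v_p(y) = 0 (factor: 7 = 5^0 · 7). Additivity: v_p(xy) = v_p(x) + v_p(y) = 3 + 0 = 3. (Direct check: xy = 14000 = 5^3 · (112).)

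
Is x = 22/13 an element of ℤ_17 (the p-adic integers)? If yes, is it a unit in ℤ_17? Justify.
x ∈ ℤ_17^× (unit); v_17(x) = 0

ℤ_17 = {x ∈ ℚ_17 : v_17(x) ≥ 0} and ℤ_17^× = {x ∈ ℤ_17 : v_17(x) = 0}. Here v_17(22/13) = v_17(num) − v_17(den) = 0; compare against these criteria.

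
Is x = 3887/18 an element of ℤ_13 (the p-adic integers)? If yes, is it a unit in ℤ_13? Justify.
x ∈ ℤ_13 but not a unit; v_13(x) = 2 > 0

ℤ_13 = {x ∈ ℚ_13 : v_13(x) ≥ 0} and ℤ_13^× = {x ∈ ℤ_13 : v_13(x) = 0}. Here v_13(3887/18) = v_13(num) − v_13(den) = 2; compare against these criteria.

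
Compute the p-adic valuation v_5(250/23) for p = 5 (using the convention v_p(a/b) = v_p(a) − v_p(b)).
v_5(250/23) = 3

Factor powers of 5 from the numerator and denominator of the reduced fraction: 250 = 5^3 · 2 and 23 = 5^0 · 23. Apply v_p(a/b) = v_p(a) − v_p(b): v_5(250/23) = 3 − 0 = 3.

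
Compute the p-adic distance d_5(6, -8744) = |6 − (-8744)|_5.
d_5(6, -8744) = 1/625

Step 1 — x − y = 6 − (-8744) = 8750. Step 2 — v_5(8750) = 4 (factor: 8750 = (5^4 · 14); the sign does not affect v_p). Step 3 — |x − y|_5 = 5^{-4} = 1/625.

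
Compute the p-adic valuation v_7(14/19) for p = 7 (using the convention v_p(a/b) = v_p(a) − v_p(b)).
v_7(14/19) = 1

Factor powers of 7 from the numerator and denominator of the reduced fraction: 14 = 7^1 · 2 and 19 = 7^0 · 19. Apply v_p(a/b) = v_p(a) − v_p(b): v_7(14/19) = 1 − 0 = 1.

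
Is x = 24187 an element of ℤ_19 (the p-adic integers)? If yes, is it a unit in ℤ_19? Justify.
x ∈ ℤ_19 but not a unit; v_19(x) = 2 > 0

ℤ_19 = {x ∈ ℚ_19 : v_19(x) ≥ 0} and ℤ_19^× = {x ∈ ℤ_19 : v_19(x) = 0}. Here v_19(24187) = v_19(num) − v_19(den) = 2; compare against these criteria.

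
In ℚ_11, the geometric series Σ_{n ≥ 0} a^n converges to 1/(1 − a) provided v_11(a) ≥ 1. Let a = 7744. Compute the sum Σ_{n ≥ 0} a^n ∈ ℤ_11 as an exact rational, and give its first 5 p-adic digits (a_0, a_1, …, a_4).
Σ a^n = 1/(1 − a) = -1/7743;  first 5 digits = (1, 0, 9, 5, 4)

v_11(a) = 2 ≥ 1, so the series converges in ℤ_11 to 1/(1 − a) = 1/(1 − 7744) = -1/7743. Expand this rational in ℤ_11: compute digits iteratively via d_i = x_i mod 11, x_{i+1} = (x_i − d_i)/11. The first 5 digits are (1, 0, 9, 5, 4).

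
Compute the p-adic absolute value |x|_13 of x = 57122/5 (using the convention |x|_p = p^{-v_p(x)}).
|57122/5|_13 = 1/28561

Step 1 — compute v_13(x) by factoring powers of 13 out of the numerator and denominator: v_13(57122/5) = 4. Step 2 — apply |x|_p = p^{-v_p(x)} = 13^{-4} = 1/28561.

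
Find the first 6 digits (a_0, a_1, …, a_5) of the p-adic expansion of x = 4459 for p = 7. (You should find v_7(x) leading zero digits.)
(a_0, …, a_5) = (0, 0, 0, 6, 1, 0)

v_7(4459) = 3, so a_0 = ... = a_2 = 0. Factor out: x = 7^3 · u with u = 13 a unit in ℤ_7. Expand u iteratively via a_{v+i} = u_i mod 7, u_{i+1} = (u_i − a_{v+i})/7:
  u_0 = 13;  a_3 = 6;  u_1 = (u_0 − 6)/7 = 1
  u_1 = 1;  a_4 = 1;  u_2 = (u_1 − 1)/7 = 0
  u_2 = 0;  a_5 = 0;  u_3 = (u_2 − 0)/7 = 0
Digits: (0, 0, 0, 6, 1, 0).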